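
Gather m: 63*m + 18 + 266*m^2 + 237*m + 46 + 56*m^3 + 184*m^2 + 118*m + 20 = 56*m^3 + 450*m^2 + 418*m + 84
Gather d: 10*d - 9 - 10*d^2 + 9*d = -10*d^2 + 19*d - 9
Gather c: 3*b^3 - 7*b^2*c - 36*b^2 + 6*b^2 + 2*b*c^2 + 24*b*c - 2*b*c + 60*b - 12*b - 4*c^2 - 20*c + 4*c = 3*b^3 - 30*b^2 + 48*b + c^2*(2*b - 4) + c*(-7*b^2 + 22*b - 16)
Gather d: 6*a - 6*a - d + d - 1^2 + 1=0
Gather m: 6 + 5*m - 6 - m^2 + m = -m^2 + 6*m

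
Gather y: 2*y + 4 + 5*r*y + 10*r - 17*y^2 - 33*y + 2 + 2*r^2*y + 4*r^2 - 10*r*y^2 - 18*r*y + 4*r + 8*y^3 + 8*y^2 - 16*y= 4*r^2 + 14*r + 8*y^3 + y^2*(-10*r - 9) + y*(2*r^2 - 13*r - 47) + 6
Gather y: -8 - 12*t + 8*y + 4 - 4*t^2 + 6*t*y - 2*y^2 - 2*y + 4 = -4*t^2 - 12*t - 2*y^2 + y*(6*t + 6)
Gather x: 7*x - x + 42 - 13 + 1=6*x + 30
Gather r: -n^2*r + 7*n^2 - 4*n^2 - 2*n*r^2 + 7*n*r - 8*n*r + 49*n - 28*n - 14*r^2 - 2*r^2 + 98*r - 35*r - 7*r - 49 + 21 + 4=3*n^2 + 21*n + r^2*(-2*n - 16) + r*(-n^2 - n + 56) - 24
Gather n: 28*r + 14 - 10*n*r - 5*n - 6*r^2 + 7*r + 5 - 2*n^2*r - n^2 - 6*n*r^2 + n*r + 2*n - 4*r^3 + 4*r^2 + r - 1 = n^2*(-2*r - 1) + n*(-6*r^2 - 9*r - 3) - 4*r^3 - 2*r^2 + 36*r + 18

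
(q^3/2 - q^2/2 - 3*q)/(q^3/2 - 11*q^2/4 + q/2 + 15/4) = 2*q*(q^2 - q - 6)/(2*q^3 - 11*q^2 + 2*q + 15)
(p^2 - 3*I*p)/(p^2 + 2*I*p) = (p - 3*I)/(p + 2*I)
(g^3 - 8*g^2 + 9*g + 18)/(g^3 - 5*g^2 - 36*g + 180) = (g^2 - 2*g - 3)/(g^2 + g - 30)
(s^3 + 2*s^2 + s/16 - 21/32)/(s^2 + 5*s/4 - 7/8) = s + 3/4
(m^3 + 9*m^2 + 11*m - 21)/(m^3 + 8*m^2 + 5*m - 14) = (m + 3)/(m + 2)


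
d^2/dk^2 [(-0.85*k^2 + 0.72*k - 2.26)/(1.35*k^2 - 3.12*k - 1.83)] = (-4.536*k^3 - 37.31265*k^2 + 67.78728*k - 69.081102)/(2.460375*k^6 - 17.0586*k^5 + 29.418795*k^4 + 15.876432*k^3 - 39.878811*k^2 - 31.345704*k - 6.128487)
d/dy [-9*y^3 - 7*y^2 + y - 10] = -27*y^2 - 14*y + 1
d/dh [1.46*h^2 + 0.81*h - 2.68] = 2.92*h + 0.81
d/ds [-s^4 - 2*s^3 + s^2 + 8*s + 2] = -4*s^3 - 6*s^2 + 2*s + 8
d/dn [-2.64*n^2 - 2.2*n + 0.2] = -5.28*n - 2.2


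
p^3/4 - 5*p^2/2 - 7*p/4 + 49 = (p/4 + 1)*(p - 7)^2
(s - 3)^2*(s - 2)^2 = s^4 - 10*s^3 + 37*s^2 - 60*s + 36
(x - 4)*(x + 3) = x^2 - x - 12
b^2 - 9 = (b - 3)*(b + 3)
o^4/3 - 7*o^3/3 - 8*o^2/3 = o^2*(o/3 + 1/3)*(o - 8)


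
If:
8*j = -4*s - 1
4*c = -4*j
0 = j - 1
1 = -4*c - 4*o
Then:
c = -1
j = 1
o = 3/4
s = -9/4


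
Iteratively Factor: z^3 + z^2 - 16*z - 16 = (z + 4)*(z^2 - 3*z - 4) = (z + 1)*(z + 4)*(z - 4)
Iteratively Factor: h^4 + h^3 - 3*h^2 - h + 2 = (h - 1)*(h^3 + 2*h^2 - h - 2) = (h - 1)*(h + 1)*(h^2 + h - 2) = (h - 1)*(h + 1)*(h + 2)*(h - 1)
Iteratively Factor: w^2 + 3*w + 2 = (w + 2)*(w + 1)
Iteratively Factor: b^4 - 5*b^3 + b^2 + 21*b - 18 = (b + 2)*(b^3 - 7*b^2 + 15*b - 9) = (b - 3)*(b + 2)*(b^2 - 4*b + 3) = (b - 3)*(b - 1)*(b + 2)*(b - 3)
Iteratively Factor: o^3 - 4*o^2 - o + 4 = (o - 1)*(o^2 - 3*o - 4) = (o - 4)*(o - 1)*(o + 1)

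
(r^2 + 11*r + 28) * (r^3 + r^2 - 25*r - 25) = r^5 + 12*r^4 + 14*r^3 - 272*r^2 - 975*r - 700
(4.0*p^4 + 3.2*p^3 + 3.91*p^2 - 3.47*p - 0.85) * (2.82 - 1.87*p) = -7.48*p^5 + 5.296*p^4 + 1.7123*p^3 + 17.5151*p^2 - 8.1959*p - 2.397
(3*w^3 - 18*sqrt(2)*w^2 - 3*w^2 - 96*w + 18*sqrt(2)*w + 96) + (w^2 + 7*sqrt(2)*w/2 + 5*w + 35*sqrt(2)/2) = 3*w^3 - 18*sqrt(2)*w^2 - 2*w^2 - 91*w + 43*sqrt(2)*w/2 + 35*sqrt(2)/2 + 96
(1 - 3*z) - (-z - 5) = 6 - 2*z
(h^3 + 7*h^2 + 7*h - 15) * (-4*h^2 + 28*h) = -4*h^5 + 168*h^3 + 256*h^2 - 420*h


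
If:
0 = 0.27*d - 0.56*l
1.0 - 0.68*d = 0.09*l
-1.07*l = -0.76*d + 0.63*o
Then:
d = 1.38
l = 0.67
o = 0.54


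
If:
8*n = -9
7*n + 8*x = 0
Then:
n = -9/8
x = 63/64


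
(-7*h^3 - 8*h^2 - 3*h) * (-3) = 21*h^3 + 24*h^2 + 9*h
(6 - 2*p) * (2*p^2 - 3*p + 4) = -4*p^3 + 18*p^2 - 26*p + 24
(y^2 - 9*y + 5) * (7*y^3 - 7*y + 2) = 7*y^5 - 63*y^4 + 28*y^3 + 65*y^2 - 53*y + 10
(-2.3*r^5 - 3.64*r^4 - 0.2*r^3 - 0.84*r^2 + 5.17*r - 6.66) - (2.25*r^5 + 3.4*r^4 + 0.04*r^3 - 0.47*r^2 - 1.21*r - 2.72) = -4.55*r^5 - 7.04*r^4 - 0.24*r^3 - 0.37*r^2 + 6.38*r - 3.94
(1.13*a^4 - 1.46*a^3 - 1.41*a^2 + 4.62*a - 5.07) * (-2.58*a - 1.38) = -2.9154*a^5 + 2.2074*a^4 + 5.6526*a^3 - 9.9738*a^2 + 6.705*a + 6.9966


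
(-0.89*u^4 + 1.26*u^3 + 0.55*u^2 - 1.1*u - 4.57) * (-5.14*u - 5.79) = 4.5746*u^5 - 1.3233*u^4 - 10.1224*u^3 + 2.4695*u^2 + 29.8588*u + 26.4603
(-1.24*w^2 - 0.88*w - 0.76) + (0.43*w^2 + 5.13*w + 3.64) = -0.81*w^2 + 4.25*w + 2.88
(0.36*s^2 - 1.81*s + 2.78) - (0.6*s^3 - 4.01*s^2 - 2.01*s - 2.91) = -0.6*s^3 + 4.37*s^2 + 0.2*s + 5.69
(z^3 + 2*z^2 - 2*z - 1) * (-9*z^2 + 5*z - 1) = -9*z^5 - 13*z^4 + 27*z^3 - 3*z^2 - 3*z + 1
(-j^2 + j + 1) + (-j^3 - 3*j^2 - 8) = -j^3 - 4*j^2 + j - 7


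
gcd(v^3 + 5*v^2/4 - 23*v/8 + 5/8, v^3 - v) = v - 1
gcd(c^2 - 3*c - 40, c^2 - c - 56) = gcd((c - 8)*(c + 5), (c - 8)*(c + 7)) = c - 8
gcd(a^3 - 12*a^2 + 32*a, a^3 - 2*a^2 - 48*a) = a^2 - 8*a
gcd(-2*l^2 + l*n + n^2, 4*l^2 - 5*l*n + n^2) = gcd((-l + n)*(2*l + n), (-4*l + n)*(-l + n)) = l - n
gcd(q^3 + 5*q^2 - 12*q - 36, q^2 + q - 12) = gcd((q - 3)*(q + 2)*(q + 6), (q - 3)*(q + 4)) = q - 3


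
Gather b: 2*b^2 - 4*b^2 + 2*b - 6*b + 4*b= -2*b^2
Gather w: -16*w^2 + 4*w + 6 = -16*w^2 + 4*w + 6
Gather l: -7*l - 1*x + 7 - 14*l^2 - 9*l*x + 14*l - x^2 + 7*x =-14*l^2 + l*(7 - 9*x) - x^2 + 6*x + 7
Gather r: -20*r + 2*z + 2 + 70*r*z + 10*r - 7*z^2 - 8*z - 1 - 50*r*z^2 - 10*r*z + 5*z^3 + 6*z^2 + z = r*(-50*z^2 + 60*z - 10) + 5*z^3 - z^2 - 5*z + 1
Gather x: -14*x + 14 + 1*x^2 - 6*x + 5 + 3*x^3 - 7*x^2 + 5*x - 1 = 3*x^3 - 6*x^2 - 15*x + 18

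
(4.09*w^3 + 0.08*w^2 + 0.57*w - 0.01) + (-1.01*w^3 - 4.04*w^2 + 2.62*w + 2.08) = 3.08*w^3 - 3.96*w^2 + 3.19*w + 2.07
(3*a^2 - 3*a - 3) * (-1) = -3*a^2 + 3*a + 3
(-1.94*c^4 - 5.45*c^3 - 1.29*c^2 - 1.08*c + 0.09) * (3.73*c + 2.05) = -7.2362*c^5 - 24.3055*c^4 - 15.9842*c^3 - 6.6729*c^2 - 1.8783*c + 0.1845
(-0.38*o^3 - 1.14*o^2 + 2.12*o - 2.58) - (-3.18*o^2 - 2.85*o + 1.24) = -0.38*o^3 + 2.04*o^2 + 4.97*o - 3.82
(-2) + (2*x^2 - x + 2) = 2*x^2 - x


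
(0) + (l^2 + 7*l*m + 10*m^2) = l^2 + 7*l*m + 10*m^2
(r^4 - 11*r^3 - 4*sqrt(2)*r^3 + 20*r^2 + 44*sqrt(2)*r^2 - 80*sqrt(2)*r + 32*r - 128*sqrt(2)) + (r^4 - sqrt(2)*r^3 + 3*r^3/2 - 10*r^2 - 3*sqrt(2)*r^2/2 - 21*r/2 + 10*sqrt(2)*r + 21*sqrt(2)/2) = 2*r^4 - 19*r^3/2 - 5*sqrt(2)*r^3 + 10*r^2 + 85*sqrt(2)*r^2/2 - 70*sqrt(2)*r + 43*r/2 - 235*sqrt(2)/2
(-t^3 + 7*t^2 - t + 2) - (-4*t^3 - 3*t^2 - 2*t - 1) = 3*t^3 + 10*t^2 + t + 3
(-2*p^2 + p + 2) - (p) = 2 - 2*p^2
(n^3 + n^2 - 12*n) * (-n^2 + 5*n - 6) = -n^5 + 4*n^4 + 11*n^3 - 66*n^2 + 72*n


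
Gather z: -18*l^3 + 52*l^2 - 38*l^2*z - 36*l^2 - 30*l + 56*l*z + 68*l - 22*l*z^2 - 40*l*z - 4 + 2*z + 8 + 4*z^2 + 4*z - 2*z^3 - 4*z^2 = -18*l^3 + 16*l^2 - 22*l*z^2 + 38*l - 2*z^3 + z*(-38*l^2 + 16*l + 6) + 4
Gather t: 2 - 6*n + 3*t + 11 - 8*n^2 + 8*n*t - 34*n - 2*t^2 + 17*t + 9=-8*n^2 - 40*n - 2*t^2 + t*(8*n + 20) + 22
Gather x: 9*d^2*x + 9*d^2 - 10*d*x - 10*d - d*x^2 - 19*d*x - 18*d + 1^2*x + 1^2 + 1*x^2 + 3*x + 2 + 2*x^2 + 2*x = 9*d^2 - 28*d + x^2*(3 - d) + x*(9*d^2 - 29*d + 6) + 3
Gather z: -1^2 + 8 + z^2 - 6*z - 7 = z^2 - 6*z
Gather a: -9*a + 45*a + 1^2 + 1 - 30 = 36*a - 28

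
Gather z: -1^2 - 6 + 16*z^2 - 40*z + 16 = 16*z^2 - 40*z + 9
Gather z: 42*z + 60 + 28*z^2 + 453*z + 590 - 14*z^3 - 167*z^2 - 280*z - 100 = -14*z^3 - 139*z^2 + 215*z + 550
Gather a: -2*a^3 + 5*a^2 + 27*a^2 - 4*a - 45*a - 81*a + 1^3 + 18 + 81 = -2*a^3 + 32*a^2 - 130*a + 100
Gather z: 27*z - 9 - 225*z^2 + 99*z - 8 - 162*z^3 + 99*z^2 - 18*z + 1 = -162*z^3 - 126*z^2 + 108*z - 16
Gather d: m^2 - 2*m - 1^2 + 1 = m^2 - 2*m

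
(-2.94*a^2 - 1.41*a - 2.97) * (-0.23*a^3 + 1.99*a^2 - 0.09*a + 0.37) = 0.6762*a^5 - 5.5263*a^4 - 1.8582*a^3 - 6.8712*a^2 - 0.2544*a - 1.0989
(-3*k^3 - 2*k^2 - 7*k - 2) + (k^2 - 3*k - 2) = -3*k^3 - k^2 - 10*k - 4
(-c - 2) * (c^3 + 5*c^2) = -c^4 - 7*c^3 - 10*c^2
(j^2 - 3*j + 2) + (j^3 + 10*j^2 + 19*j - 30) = j^3 + 11*j^2 + 16*j - 28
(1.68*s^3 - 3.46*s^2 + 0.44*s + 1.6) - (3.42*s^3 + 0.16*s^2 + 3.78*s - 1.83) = -1.74*s^3 - 3.62*s^2 - 3.34*s + 3.43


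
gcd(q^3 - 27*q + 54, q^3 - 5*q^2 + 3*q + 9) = q^2 - 6*q + 9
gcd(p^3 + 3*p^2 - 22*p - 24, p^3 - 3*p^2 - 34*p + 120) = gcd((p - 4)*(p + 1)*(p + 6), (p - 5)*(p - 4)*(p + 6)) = p^2 + 2*p - 24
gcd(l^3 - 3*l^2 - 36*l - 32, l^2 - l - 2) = l + 1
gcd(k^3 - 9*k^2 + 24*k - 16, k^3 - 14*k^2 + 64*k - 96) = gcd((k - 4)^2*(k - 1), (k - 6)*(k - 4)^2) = k^2 - 8*k + 16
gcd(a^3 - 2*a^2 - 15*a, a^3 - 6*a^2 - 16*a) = a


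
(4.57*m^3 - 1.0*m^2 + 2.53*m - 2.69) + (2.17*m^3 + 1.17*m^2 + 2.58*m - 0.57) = 6.74*m^3 + 0.17*m^2 + 5.11*m - 3.26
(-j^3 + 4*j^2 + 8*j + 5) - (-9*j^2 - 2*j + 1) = -j^3 + 13*j^2 + 10*j + 4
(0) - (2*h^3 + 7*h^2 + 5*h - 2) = -2*h^3 - 7*h^2 - 5*h + 2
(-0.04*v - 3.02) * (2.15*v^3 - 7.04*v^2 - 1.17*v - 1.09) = -0.086*v^4 - 6.2114*v^3 + 21.3076*v^2 + 3.577*v + 3.2918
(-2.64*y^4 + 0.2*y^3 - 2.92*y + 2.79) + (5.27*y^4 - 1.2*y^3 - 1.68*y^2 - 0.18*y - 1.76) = 2.63*y^4 - 1.0*y^3 - 1.68*y^2 - 3.1*y + 1.03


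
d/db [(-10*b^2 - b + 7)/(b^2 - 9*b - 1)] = (91*b^2 + 6*b + 64)/(b^4 - 18*b^3 + 79*b^2 + 18*b + 1)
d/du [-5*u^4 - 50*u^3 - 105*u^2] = 10*u*(-2*u^2 - 15*u - 21)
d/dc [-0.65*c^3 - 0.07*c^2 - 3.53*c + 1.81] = -1.95*c^2 - 0.14*c - 3.53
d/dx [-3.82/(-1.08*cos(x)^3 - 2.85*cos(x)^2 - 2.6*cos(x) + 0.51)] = (12.3768*cos(x)^2 + 21.774*cos(x) + 9.932)*sin(x)/(1.08*cos(x)^3 + 2.85*cos(x)^2 + 2.6*cos(x) - 0.51)^2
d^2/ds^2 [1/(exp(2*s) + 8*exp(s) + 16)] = 4*(exp(s) - 2)*exp(s)/(exp(4*s) + 16*exp(3*s) + 96*exp(2*s) + 256*exp(s) + 256)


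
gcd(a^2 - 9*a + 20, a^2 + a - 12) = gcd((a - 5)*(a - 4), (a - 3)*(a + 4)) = 1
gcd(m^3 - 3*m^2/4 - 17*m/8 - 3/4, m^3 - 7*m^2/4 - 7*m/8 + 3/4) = m^2 - 5*m/4 - 3/2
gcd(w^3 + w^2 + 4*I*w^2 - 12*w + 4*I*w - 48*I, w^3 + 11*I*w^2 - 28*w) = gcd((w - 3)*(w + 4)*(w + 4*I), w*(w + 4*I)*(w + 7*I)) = w + 4*I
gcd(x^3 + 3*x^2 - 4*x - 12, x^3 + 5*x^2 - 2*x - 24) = x^2 + x - 6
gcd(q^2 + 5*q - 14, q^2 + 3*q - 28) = q + 7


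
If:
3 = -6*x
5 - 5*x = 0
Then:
No Solution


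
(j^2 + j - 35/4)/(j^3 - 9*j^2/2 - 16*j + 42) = (j - 5/2)/(j^2 - 8*j + 12)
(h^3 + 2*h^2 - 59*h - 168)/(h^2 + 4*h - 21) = (h^2 - 5*h - 24)/(h - 3)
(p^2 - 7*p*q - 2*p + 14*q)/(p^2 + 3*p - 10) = (p - 7*q)/(p + 5)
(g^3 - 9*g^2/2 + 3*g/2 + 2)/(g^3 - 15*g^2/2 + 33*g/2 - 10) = (2*g + 1)/(2*g - 5)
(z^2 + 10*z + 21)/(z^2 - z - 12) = (z + 7)/(z - 4)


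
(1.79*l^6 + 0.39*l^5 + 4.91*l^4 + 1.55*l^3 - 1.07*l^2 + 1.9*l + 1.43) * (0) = 0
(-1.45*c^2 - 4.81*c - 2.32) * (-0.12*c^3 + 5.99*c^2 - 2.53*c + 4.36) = 0.174*c^5 - 8.1083*c^4 - 24.865*c^3 - 8.0495*c^2 - 15.102*c - 10.1152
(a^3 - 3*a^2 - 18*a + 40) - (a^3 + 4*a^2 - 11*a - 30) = -7*a^2 - 7*a + 70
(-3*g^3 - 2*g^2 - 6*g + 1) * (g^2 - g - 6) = -3*g^5 + g^4 + 14*g^3 + 19*g^2 + 35*g - 6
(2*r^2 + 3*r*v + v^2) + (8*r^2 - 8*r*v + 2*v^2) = 10*r^2 - 5*r*v + 3*v^2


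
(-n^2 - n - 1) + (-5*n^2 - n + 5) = -6*n^2 - 2*n + 4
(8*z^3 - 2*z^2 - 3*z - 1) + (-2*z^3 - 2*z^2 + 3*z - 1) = 6*z^3 - 4*z^2 - 2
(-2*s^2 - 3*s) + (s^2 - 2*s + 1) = -s^2 - 5*s + 1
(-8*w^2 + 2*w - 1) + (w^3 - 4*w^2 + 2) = w^3 - 12*w^2 + 2*w + 1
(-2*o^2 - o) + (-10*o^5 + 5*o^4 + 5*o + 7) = -10*o^5 + 5*o^4 - 2*o^2 + 4*o + 7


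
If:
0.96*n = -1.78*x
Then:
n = -1.85416666666667*x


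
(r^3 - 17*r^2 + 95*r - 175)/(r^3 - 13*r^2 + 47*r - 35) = (r - 5)/(r - 1)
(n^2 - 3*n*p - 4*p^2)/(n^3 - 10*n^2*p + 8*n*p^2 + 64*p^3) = (-n - p)/(-n^2 + 6*n*p + 16*p^2)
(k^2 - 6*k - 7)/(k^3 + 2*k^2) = (k^2 - 6*k - 7)/(k^2*(k + 2))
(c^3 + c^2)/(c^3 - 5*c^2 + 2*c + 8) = c^2/(c^2 - 6*c + 8)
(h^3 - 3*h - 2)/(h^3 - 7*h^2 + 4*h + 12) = (h + 1)/(h - 6)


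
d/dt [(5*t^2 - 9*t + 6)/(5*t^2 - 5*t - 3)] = (20*t^2 - 90*t + 57)/(25*t^4 - 50*t^3 - 5*t^2 + 30*t + 9)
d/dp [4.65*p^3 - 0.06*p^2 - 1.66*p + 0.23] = 13.95*p^2 - 0.12*p - 1.66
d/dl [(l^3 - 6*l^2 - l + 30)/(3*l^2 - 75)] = (l^2 + 10*l + 1)/(3*(l^2 + 10*l + 25))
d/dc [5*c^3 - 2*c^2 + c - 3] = 15*c^2 - 4*c + 1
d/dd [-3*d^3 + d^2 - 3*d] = -9*d^2 + 2*d - 3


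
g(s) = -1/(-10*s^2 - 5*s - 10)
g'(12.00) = 0.00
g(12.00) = 0.00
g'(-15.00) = 0.00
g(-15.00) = 0.00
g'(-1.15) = 0.06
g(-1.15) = 0.06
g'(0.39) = -0.07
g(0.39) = 0.07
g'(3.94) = -0.00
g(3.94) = 0.01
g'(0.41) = -0.07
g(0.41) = 0.07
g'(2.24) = -0.01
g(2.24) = 0.01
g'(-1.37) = 0.05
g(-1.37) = 0.05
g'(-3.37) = 0.01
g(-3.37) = 0.01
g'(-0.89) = 0.07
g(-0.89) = 0.07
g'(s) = -(20*s + 5)/(-10*s^2 - 5*s - 10)^2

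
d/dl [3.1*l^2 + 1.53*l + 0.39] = 6.2*l + 1.53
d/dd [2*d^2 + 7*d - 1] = 4*d + 7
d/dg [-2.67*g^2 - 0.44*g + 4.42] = -5.34*g - 0.44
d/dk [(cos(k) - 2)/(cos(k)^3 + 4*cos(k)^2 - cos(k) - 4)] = (-29*cos(k)/2 - cos(2*k) + cos(3*k)/2 + 5)/((cos(k) + 4)^2*sin(k)^3)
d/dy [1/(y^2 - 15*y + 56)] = (15 - 2*y)/(y^2 - 15*y + 56)^2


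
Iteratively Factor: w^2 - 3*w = (w - 3)*(w)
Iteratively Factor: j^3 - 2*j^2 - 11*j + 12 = (j - 1)*(j^2 - j - 12) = (j - 1)*(j + 3)*(j - 4)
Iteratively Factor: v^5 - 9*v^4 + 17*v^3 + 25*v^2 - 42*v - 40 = (v - 5)*(v^4 - 4*v^3 - 3*v^2 + 10*v + 8) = (v - 5)*(v + 1)*(v^3 - 5*v^2 + 2*v + 8) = (v - 5)*(v + 1)^2*(v^2 - 6*v + 8) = (v - 5)*(v - 4)*(v + 1)^2*(v - 2)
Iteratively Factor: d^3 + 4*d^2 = (d)*(d^2 + 4*d) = d^2*(d + 4)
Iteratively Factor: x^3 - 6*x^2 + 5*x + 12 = (x - 3)*(x^2 - 3*x - 4) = (x - 3)*(x + 1)*(x - 4)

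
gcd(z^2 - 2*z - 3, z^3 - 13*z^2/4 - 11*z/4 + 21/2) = z - 3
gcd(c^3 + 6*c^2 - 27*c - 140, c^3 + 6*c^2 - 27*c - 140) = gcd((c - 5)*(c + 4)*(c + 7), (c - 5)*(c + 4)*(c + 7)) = c^3 + 6*c^2 - 27*c - 140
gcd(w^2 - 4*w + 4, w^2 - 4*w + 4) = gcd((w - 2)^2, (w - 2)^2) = w^2 - 4*w + 4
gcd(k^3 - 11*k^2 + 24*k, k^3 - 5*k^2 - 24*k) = k^2 - 8*k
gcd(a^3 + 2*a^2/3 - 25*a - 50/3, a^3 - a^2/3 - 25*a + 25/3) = a^2 - 25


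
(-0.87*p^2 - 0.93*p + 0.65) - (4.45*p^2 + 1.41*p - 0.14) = -5.32*p^2 - 2.34*p + 0.79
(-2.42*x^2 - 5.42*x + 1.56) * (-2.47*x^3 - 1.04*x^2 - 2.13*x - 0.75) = 5.9774*x^5 + 15.9042*x^4 + 6.9382*x^3 + 11.7372*x^2 + 0.7422*x - 1.17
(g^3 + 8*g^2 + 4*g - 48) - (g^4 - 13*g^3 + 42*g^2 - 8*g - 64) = -g^4 + 14*g^3 - 34*g^2 + 12*g + 16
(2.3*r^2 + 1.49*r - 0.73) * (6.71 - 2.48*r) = -5.704*r^3 + 11.7378*r^2 + 11.8083*r - 4.8983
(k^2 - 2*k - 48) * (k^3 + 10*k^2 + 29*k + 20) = k^5 + 8*k^4 - 39*k^3 - 518*k^2 - 1432*k - 960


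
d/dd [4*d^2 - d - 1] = 8*d - 1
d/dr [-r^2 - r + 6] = -2*r - 1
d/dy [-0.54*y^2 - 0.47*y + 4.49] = -1.08*y - 0.47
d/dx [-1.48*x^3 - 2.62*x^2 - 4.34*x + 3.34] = -4.44*x^2 - 5.24*x - 4.34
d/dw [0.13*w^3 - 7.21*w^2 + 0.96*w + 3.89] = 0.39*w^2 - 14.42*w + 0.96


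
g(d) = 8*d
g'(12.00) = 8.00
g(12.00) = 96.00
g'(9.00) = 8.00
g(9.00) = 72.00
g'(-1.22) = 8.00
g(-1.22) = -9.76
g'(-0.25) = 8.00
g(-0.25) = -2.00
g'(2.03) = 8.00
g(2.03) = 16.24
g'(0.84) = 8.00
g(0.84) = 6.72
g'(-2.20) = 8.00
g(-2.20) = -17.60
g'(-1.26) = 8.00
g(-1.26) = -10.08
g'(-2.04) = 8.00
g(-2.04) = -16.32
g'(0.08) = 8.00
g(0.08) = 0.64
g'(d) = 8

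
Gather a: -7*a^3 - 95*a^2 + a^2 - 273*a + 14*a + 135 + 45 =-7*a^3 - 94*a^2 - 259*a + 180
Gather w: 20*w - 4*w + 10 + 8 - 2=16*w + 16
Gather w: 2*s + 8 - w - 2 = 2*s - w + 6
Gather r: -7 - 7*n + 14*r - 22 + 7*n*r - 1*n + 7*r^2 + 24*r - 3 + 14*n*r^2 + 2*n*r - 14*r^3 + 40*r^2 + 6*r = -8*n - 14*r^3 + r^2*(14*n + 47) + r*(9*n + 44) - 32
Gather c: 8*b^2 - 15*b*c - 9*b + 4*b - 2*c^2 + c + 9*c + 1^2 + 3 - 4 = 8*b^2 - 5*b - 2*c^2 + c*(10 - 15*b)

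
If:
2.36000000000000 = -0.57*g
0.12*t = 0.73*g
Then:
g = -4.14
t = -25.19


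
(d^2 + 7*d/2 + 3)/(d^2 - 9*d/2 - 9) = (d + 2)/(d - 6)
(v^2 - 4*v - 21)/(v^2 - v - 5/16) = 16*(-v^2 + 4*v + 21)/(-16*v^2 + 16*v + 5)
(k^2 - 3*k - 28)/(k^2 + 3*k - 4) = (k - 7)/(k - 1)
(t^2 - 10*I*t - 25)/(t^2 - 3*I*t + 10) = (t - 5*I)/(t + 2*I)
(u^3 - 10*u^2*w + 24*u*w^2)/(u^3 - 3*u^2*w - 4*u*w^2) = (u - 6*w)/(u + w)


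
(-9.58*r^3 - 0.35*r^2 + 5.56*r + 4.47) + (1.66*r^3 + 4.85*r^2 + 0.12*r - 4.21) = -7.92*r^3 + 4.5*r^2 + 5.68*r + 0.26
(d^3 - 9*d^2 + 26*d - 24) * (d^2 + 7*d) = d^5 - 2*d^4 - 37*d^3 + 158*d^2 - 168*d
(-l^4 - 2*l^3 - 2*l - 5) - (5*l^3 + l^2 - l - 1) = -l^4 - 7*l^3 - l^2 - l - 4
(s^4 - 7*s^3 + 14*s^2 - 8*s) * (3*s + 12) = 3*s^5 - 9*s^4 - 42*s^3 + 144*s^2 - 96*s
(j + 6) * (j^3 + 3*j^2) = j^4 + 9*j^3 + 18*j^2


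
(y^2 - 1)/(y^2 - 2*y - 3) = (y - 1)/(y - 3)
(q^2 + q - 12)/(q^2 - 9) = (q + 4)/(q + 3)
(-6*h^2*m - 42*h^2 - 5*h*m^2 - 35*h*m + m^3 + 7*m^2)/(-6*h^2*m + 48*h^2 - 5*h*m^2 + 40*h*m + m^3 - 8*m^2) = (m + 7)/(m - 8)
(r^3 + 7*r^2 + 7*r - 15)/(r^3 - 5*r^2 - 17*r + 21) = (r + 5)/(r - 7)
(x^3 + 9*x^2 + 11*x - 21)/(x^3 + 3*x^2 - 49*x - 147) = (x - 1)/(x - 7)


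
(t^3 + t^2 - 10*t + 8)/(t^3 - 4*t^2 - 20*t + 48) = (t - 1)/(t - 6)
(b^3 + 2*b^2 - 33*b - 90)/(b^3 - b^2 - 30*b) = (b + 3)/b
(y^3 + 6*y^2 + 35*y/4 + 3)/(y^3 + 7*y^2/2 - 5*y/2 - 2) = (y + 3/2)/(y - 1)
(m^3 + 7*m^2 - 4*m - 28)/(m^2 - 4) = m + 7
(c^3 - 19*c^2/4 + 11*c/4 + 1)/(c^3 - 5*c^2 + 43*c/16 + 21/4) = 4*(4*c^2 - 3*c - 1)/(16*c^2 - 16*c - 21)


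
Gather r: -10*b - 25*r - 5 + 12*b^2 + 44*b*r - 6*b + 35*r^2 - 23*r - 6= 12*b^2 - 16*b + 35*r^2 + r*(44*b - 48) - 11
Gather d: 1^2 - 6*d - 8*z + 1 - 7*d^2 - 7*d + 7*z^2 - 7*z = -7*d^2 - 13*d + 7*z^2 - 15*z + 2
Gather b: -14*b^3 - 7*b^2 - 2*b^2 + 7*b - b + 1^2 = -14*b^3 - 9*b^2 + 6*b + 1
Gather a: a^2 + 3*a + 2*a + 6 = a^2 + 5*a + 6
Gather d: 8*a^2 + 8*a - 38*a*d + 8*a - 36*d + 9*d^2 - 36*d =8*a^2 + 16*a + 9*d^2 + d*(-38*a - 72)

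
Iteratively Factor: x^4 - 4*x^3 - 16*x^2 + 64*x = (x + 4)*(x^3 - 8*x^2 + 16*x) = (x - 4)*(x + 4)*(x^2 - 4*x) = x*(x - 4)*(x + 4)*(x - 4)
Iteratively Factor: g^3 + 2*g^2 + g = (g)*(g^2 + 2*g + 1) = g*(g + 1)*(g + 1)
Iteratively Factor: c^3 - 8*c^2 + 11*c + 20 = (c - 4)*(c^2 - 4*c - 5) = (c - 5)*(c - 4)*(c + 1)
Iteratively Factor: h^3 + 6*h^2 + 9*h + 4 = (h + 1)*(h^2 + 5*h + 4) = (h + 1)*(h + 4)*(h + 1)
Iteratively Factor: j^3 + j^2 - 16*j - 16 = (j + 1)*(j^2 - 16) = (j - 4)*(j + 1)*(j + 4)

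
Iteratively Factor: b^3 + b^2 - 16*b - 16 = (b + 1)*(b^2 - 16) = (b + 1)*(b + 4)*(b - 4)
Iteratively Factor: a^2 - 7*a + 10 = (a - 2)*(a - 5)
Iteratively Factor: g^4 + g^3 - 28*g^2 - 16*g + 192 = (g - 3)*(g^3 + 4*g^2 - 16*g - 64) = (g - 3)*(g + 4)*(g^2 - 16) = (g - 4)*(g - 3)*(g + 4)*(g + 4)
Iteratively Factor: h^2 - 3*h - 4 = (h - 4)*(h + 1)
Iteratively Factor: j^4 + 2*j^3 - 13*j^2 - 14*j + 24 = (j + 4)*(j^3 - 2*j^2 - 5*j + 6) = (j + 2)*(j + 4)*(j^2 - 4*j + 3) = (j - 3)*(j + 2)*(j + 4)*(j - 1)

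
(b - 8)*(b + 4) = b^2 - 4*b - 32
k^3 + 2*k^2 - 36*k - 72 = (k - 6)*(k + 2)*(k + 6)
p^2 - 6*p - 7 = (p - 7)*(p + 1)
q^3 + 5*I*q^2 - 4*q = q*(q + I)*(q + 4*I)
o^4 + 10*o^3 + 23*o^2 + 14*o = o*(o + 1)*(o + 2)*(o + 7)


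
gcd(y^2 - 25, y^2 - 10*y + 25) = y - 5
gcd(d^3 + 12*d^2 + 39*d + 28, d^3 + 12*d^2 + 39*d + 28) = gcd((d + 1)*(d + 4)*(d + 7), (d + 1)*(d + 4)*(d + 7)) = d^3 + 12*d^2 + 39*d + 28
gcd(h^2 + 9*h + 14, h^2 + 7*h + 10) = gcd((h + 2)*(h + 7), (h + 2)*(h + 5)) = h + 2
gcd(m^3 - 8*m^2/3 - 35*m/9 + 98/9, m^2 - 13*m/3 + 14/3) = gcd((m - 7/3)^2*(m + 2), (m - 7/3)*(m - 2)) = m - 7/3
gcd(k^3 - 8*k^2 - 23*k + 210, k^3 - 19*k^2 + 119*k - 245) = k - 7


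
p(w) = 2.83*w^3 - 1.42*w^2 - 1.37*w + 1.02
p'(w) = 8.49*w^2 - 2.84*w - 1.37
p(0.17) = 0.76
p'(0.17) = -1.61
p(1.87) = 12.00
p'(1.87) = 23.01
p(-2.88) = -74.42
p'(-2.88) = 77.23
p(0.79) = 0.45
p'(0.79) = 1.69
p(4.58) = 236.84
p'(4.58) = 163.71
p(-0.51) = 0.97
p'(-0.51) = 2.29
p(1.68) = 8.13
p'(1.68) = 17.82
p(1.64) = 7.44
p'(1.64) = 16.81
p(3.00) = 60.54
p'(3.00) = 66.52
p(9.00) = 1936.74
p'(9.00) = 660.76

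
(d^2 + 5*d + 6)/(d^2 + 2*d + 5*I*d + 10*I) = (d + 3)/(d + 5*I)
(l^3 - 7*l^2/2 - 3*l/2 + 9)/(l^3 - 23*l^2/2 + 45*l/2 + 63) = (l^2 - 5*l + 6)/(l^2 - 13*l + 42)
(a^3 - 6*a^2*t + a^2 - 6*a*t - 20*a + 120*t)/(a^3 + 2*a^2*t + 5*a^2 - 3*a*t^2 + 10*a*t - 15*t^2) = (-a^2 + 6*a*t + 4*a - 24*t)/(-a^2 - 2*a*t + 3*t^2)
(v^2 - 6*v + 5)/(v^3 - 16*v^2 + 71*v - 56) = (v - 5)/(v^2 - 15*v + 56)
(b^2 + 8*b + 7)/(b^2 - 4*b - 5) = (b + 7)/(b - 5)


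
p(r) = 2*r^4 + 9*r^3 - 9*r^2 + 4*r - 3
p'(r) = 8*r^3 + 27*r^2 - 18*r + 4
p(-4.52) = -201.26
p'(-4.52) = -101.78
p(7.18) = 8208.36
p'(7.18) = 4227.84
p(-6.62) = 806.20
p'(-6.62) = -1014.52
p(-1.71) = -64.06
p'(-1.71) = 73.73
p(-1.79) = -70.08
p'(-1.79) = 76.85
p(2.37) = 138.84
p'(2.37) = 219.49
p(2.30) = 124.06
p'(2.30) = 202.77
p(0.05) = -2.82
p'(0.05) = 3.17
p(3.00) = 333.00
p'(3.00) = 409.00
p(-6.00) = 297.00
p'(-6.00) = -644.00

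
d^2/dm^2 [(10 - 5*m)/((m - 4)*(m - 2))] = -10/(m^3 - 12*m^2 + 48*m - 64)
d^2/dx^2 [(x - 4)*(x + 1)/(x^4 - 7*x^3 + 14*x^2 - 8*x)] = 2*(3*x^5 - 3*x^4 - 17*x^3 + 33*x^2 - 18*x + 4)/(x^3*(x^6 - 9*x^5 + 33*x^4 - 63*x^3 + 66*x^2 - 36*x + 8))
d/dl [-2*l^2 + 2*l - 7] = 2 - 4*l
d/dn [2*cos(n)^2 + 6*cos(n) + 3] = -2*(2*cos(n) + 3)*sin(n)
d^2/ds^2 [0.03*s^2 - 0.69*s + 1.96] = 0.0600000000000000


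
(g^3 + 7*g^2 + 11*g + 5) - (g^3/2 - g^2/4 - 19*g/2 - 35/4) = g^3/2 + 29*g^2/4 + 41*g/2 + 55/4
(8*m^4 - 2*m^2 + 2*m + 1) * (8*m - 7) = 64*m^5 - 56*m^4 - 16*m^3 + 30*m^2 - 6*m - 7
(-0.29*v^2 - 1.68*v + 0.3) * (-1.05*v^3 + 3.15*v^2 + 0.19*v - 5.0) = 0.3045*v^5 + 0.8505*v^4 - 5.6621*v^3 + 2.0758*v^2 + 8.457*v - 1.5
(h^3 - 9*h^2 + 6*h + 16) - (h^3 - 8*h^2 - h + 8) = -h^2 + 7*h + 8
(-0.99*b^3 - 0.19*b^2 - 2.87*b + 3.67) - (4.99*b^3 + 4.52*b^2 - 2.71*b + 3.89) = -5.98*b^3 - 4.71*b^2 - 0.16*b - 0.22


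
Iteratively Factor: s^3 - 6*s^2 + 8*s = (s - 2)*(s^2 - 4*s) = s*(s - 2)*(s - 4)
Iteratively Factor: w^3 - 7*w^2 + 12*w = (w - 3)*(w^2 - 4*w) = w*(w - 3)*(w - 4)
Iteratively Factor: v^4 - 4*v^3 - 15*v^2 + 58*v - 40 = (v - 2)*(v^3 - 2*v^2 - 19*v + 20) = (v - 2)*(v - 1)*(v^2 - v - 20) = (v - 2)*(v - 1)*(v + 4)*(v - 5)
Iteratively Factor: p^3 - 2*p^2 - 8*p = (p + 2)*(p^2 - 4*p) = (p - 4)*(p + 2)*(p)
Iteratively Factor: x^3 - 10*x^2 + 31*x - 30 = (x - 2)*(x^2 - 8*x + 15) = (x - 3)*(x - 2)*(x - 5)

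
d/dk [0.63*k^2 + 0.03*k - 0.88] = 1.26*k + 0.03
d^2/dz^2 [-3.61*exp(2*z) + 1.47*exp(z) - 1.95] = (1.47 - 14.44*exp(z))*exp(z)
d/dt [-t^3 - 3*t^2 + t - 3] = -3*t^2 - 6*t + 1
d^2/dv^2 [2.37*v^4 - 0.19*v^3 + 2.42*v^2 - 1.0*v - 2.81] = 28.44*v^2 - 1.14*v + 4.84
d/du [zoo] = 0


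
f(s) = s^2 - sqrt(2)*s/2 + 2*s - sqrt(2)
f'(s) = 2*s - sqrt(2)/2 + 2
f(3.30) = 13.74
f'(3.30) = 7.89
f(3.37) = 14.30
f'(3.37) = 8.03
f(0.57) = -0.35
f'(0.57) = 2.43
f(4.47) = 24.35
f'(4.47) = 10.23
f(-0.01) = -1.43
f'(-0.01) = 1.27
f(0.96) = 0.75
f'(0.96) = 3.21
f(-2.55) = 1.79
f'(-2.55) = -3.81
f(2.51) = 8.13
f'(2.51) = 6.31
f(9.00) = 91.22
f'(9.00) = 19.29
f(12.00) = 158.10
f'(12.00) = 25.29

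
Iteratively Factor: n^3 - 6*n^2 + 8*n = (n)*(n^2 - 6*n + 8) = n*(n - 2)*(n - 4)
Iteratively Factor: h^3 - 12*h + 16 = (h - 2)*(h^2 + 2*h - 8) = (h - 2)*(h + 4)*(h - 2)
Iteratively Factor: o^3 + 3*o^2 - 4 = (o + 2)*(o^2 + o - 2) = (o + 2)^2*(o - 1)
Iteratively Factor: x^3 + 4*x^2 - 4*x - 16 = (x + 4)*(x^2 - 4) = (x - 2)*(x + 4)*(x + 2)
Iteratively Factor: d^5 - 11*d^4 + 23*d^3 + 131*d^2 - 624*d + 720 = (d - 3)*(d^4 - 8*d^3 - d^2 + 128*d - 240) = (d - 4)*(d - 3)*(d^3 - 4*d^2 - 17*d + 60) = (d - 5)*(d - 4)*(d - 3)*(d^2 + d - 12) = (d - 5)*(d - 4)*(d - 3)^2*(d + 4)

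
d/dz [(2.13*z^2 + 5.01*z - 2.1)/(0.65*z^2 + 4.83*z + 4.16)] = (7.0314*z^2 + 20.4516*z + 30.9846)/(0.4225*z^4 + 6.279*z^3 + 28.7369*z^2 + 40.1856*z + 17.3056)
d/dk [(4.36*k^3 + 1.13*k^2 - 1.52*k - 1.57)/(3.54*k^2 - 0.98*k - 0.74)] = (15.4344*k^4 - 8.5456*k^3 - 5.4058*k^2 + 9.4432*k - 0.4138)/(12.5316*k^4 - 6.9384*k^3 - 4.2788*k^2 + 1.4504*k + 0.5476)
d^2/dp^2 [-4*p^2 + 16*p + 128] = -8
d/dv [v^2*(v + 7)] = v*(3*v + 14)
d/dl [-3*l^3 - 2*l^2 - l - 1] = -9*l^2 - 4*l - 1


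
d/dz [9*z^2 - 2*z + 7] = 18*z - 2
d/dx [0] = 0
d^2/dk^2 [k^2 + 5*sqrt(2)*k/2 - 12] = 2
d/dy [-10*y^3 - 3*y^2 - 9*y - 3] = -30*y^2 - 6*y - 9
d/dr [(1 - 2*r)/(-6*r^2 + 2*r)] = (-6*r^2 + 6*r - 1)/(2*r^2*(9*r^2 - 6*r + 1))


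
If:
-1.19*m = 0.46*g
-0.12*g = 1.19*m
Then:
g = 0.00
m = 0.00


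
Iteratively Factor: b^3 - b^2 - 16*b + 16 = (b + 4)*(b^2 - 5*b + 4) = (b - 1)*(b + 4)*(b - 4)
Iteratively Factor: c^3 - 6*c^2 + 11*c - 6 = (c - 3)*(c^2 - 3*c + 2) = (c - 3)*(c - 1)*(c - 2)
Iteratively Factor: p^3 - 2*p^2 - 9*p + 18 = (p - 3)*(p^2 + p - 6) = (p - 3)*(p + 3)*(p - 2)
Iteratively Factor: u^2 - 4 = (u - 2)*(u + 2)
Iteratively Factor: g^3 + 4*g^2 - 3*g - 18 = (g + 3)*(g^2 + g - 6) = (g + 3)^2*(g - 2)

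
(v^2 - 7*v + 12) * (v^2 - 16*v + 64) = v^4 - 23*v^3 + 188*v^2 - 640*v + 768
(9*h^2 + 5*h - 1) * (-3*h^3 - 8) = -27*h^5 - 15*h^4 + 3*h^3 - 72*h^2 - 40*h + 8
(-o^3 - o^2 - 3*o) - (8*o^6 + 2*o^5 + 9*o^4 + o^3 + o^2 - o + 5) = -8*o^6 - 2*o^5 - 9*o^4 - 2*o^3 - 2*o^2 - 2*o - 5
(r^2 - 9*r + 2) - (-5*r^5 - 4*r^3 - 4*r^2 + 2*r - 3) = 5*r^5 + 4*r^3 + 5*r^2 - 11*r + 5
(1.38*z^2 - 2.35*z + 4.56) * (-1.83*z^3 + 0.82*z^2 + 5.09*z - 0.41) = -2.5254*z^5 + 5.4321*z^4 - 3.2476*z^3 - 8.7881*z^2 + 24.1739*z - 1.8696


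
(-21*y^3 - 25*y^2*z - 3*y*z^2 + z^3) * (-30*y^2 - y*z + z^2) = 630*y^5 + 771*y^4*z + 94*y^3*z^2 - 52*y^2*z^3 - 4*y*z^4 + z^5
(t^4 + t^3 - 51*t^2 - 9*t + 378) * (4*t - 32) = 4*t^5 - 28*t^4 - 236*t^3 + 1596*t^2 + 1800*t - 12096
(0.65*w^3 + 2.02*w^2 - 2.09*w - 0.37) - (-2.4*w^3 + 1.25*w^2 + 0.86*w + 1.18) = 3.05*w^3 + 0.77*w^2 - 2.95*w - 1.55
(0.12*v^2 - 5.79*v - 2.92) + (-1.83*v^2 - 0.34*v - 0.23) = -1.71*v^2 - 6.13*v - 3.15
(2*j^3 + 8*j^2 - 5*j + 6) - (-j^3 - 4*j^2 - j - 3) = 3*j^3 + 12*j^2 - 4*j + 9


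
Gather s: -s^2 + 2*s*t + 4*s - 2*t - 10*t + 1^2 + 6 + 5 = -s^2 + s*(2*t + 4) - 12*t + 12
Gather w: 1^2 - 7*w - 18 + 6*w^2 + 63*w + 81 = 6*w^2 + 56*w + 64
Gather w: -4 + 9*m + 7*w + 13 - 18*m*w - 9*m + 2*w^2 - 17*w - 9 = 2*w^2 + w*(-18*m - 10)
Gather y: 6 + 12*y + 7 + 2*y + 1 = 14*y + 14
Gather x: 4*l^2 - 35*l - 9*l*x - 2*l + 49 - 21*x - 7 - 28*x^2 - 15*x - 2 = 4*l^2 - 37*l - 28*x^2 + x*(-9*l - 36) + 40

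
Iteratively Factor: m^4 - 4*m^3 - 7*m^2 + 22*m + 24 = (m + 1)*(m^3 - 5*m^2 - 2*m + 24) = (m + 1)*(m + 2)*(m^2 - 7*m + 12) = (m - 3)*(m + 1)*(m + 2)*(m - 4)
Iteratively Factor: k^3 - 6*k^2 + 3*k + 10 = (k + 1)*(k^2 - 7*k + 10) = (k - 5)*(k + 1)*(k - 2)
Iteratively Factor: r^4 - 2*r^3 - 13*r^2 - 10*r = (r + 2)*(r^3 - 4*r^2 - 5*r) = (r - 5)*(r + 2)*(r^2 + r) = (r - 5)*(r + 1)*(r + 2)*(r)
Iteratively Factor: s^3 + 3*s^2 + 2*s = (s + 1)*(s^2 + 2*s) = (s + 1)*(s + 2)*(s)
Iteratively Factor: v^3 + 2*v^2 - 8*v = (v)*(v^2 + 2*v - 8) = v*(v - 2)*(v + 4)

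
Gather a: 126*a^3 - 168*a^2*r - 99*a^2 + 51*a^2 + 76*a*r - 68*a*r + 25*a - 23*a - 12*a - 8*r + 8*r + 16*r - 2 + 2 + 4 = 126*a^3 + a^2*(-168*r - 48) + a*(8*r - 10) + 16*r + 4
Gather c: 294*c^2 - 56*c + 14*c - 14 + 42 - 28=294*c^2 - 42*c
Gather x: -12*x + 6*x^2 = 6*x^2 - 12*x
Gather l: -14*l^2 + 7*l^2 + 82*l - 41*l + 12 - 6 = -7*l^2 + 41*l + 6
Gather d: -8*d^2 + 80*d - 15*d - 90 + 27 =-8*d^2 + 65*d - 63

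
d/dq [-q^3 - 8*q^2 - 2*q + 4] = -3*q^2 - 16*q - 2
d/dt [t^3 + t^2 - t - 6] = 3*t^2 + 2*t - 1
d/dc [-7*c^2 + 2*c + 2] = 2 - 14*c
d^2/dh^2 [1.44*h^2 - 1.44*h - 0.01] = 2.88000000000000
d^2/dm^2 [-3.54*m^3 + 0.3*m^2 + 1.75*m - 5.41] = 0.6 - 21.24*m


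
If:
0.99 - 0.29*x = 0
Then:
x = 3.41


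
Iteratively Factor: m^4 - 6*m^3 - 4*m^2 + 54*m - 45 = (m - 3)*(m^3 - 3*m^2 - 13*m + 15) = (m - 5)*(m - 3)*(m^2 + 2*m - 3) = (m - 5)*(m - 3)*(m - 1)*(m + 3)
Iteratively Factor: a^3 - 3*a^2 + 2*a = (a - 2)*(a^2 - a) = (a - 2)*(a - 1)*(a)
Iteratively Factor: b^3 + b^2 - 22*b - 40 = (b - 5)*(b^2 + 6*b + 8) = (b - 5)*(b + 2)*(b + 4)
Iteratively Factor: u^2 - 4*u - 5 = (u - 5)*(u + 1)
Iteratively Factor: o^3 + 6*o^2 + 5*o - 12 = (o + 4)*(o^2 + 2*o - 3) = (o + 3)*(o + 4)*(o - 1)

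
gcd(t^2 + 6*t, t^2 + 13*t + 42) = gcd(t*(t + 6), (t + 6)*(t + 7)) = t + 6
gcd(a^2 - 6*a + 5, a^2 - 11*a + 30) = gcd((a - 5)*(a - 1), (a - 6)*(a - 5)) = a - 5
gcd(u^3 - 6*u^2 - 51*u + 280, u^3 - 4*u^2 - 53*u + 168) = u^2 - u - 56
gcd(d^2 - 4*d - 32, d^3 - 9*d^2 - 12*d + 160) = d^2 - 4*d - 32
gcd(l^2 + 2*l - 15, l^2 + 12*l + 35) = l + 5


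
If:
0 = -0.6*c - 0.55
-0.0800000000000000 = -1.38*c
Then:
No Solution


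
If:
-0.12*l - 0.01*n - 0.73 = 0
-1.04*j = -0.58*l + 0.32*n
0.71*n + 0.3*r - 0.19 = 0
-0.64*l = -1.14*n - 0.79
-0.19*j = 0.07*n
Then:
No Solution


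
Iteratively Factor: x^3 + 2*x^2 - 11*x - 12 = (x - 3)*(x^2 + 5*x + 4) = (x - 3)*(x + 1)*(x + 4)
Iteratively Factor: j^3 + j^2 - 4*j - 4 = (j - 2)*(j^2 + 3*j + 2) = (j - 2)*(j + 1)*(j + 2)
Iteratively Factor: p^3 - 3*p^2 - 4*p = (p)*(p^2 - 3*p - 4) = p*(p - 4)*(p + 1)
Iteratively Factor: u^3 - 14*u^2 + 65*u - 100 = (u - 5)*(u^2 - 9*u + 20) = (u - 5)^2*(u - 4)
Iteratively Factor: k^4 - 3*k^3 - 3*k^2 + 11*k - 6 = (k - 3)*(k^3 - 3*k + 2) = (k - 3)*(k - 1)*(k^2 + k - 2) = (k - 3)*(k - 1)*(k + 2)*(k - 1)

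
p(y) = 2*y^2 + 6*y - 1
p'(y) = 4*y + 6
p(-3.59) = 3.24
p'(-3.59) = -8.36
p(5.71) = 98.47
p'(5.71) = 28.84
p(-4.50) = 12.50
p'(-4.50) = -12.00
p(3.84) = 51.53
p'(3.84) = 21.36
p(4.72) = 71.88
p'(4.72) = 24.88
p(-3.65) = 3.74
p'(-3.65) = -8.60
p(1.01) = 7.10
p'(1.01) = 10.04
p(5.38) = 89.17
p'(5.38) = 27.52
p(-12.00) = 215.00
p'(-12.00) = -42.00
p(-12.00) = 215.00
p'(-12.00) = -42.00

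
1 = 1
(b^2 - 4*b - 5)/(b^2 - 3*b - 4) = (b - 5)/(b - 4)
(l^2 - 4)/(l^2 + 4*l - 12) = (l + 2)/(l + 6)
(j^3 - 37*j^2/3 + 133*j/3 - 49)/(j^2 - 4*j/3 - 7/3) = (j^2 - 10*j + 21)/(j + 1)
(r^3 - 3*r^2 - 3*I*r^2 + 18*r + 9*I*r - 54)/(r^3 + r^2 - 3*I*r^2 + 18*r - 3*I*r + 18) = (r - 3)/(r + 1)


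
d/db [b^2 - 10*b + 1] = 2*b - 10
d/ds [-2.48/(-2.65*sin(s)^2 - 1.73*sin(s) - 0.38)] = -(13.144*sin(s) + 4.2904)*cos(s)/(2.65*sin(s)^2 + 1.73*sin(s) + 0.38)^2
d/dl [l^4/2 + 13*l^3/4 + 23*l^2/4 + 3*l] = 2*l^3 + 39*l^2/4 + 23*l/2 + 3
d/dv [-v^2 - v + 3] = -2*v - 1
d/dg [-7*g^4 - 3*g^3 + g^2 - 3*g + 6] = -28*g^3 - 9*g^2 + 2*g - 3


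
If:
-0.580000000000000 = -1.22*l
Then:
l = 0.48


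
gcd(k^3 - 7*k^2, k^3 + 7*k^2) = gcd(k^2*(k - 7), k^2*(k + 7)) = k^2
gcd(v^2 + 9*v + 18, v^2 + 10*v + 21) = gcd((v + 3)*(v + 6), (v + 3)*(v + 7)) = v + 3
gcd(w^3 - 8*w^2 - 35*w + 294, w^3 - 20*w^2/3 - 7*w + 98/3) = w - 7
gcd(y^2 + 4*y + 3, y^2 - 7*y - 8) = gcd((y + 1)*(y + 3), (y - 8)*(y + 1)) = y + 1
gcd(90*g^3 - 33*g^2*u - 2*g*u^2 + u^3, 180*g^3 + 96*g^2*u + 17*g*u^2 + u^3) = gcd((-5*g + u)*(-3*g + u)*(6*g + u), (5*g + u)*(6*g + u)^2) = 6*g + u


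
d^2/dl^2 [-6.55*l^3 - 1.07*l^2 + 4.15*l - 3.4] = -39.3*l - 2.14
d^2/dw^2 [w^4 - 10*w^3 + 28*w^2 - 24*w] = 12*w^2 - 60*w + 56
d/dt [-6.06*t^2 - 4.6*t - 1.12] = -12.12*t - 4.6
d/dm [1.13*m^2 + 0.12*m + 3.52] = 2.26*m + 0.12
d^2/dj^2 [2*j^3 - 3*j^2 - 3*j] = 12*j - 6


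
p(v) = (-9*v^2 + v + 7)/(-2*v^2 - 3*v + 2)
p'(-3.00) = 6.29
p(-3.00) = 11.00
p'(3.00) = 0.42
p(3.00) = 2.84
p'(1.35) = 2.01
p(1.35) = 1.41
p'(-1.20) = 10.05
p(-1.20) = -2.63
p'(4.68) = 0.20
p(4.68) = 3.32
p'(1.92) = 0.92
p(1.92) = 2.18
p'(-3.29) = 3.80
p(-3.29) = 9.58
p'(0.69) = 29.94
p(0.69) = -3.33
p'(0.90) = 7.30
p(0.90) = -0.26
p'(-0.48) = 3.78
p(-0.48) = 1.49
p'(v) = (1 - 18*v)/(-2*v^2 - 3*v + 2) + (4*v + 3)*(-9*v^2 + v + 7)/(-2*v^2 - 3*v + 2)^2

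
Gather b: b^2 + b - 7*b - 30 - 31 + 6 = b^2 - 6*b - 55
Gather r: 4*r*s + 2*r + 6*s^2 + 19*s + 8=r*(4*s + 2) + 6*s^2 + 19*s + 8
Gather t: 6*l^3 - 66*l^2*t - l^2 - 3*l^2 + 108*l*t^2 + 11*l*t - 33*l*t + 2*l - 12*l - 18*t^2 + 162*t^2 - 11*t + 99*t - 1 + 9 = 6*l^3 - 4*l^2 - 10*l + t^2*(108*l + 144) + t*(-66*l^2 - 22*l + 88) + 8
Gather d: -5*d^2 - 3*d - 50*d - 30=-5*d^2 - 53*d - 30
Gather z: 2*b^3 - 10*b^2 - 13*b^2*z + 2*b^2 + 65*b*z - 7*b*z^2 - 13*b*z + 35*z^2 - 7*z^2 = 2*b^3 - 8*b^2 + z^2*(28 - 7*b) + z*(-13*b^2 + 52*b)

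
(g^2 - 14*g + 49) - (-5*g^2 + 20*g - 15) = 6*g^2 - 34*g + 64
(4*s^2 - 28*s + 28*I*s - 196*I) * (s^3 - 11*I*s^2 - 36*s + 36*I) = 4*s^5 - 28*s^4 - 16*I*s^4 + 164*s^3 + 112*I*s^3 - 1148*s^2 - 864*I*s^2 - 1008*s + 6048*I*s + 7056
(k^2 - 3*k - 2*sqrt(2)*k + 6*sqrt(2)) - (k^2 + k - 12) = -4*k - 2*sqrt(2)*k + 6*sqrt(2) + 12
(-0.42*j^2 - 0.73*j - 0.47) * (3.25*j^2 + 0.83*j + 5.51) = -1.365*j^4 - 2.7211*j^3 - 4.4476*j^2 - 4.4124*j - 2.5897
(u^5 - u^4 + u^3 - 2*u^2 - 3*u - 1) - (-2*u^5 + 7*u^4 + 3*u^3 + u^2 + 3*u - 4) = 3*u^5 - 8*u^4 - 2*u^3 - 3*u^2 - 6*u + 3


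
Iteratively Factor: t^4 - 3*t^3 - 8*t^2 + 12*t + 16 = (t + 1)*(t^3 - 4*t^2 - 4*t + 16) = (t - 4)*(t + 1)*(t^2 - 4) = (t - 4)*(t - 2)*(t + 1)*(t + 2)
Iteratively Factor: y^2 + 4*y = (y + 4)*(y)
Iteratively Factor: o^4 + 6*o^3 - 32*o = (o - 2)*(o^3 + 8*o^2 + 16*o) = (o - 2)*(o + 4)*(o^2 + 4*o) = o*(o - 2)*(o + 4)*(o + 4)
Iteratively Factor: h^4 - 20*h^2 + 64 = (h + 4)*(h^3 - 4*h^2 - 4*h + 16) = (h - 4)*(h + 4)*(h^2 - 4) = (h - 4)*(h - 2)*(h + 4)*(h + 2)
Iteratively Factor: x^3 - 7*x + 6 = (x - 1)*(x^2 + x - 6) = (x - 1)*(x + 3)*(x - 2)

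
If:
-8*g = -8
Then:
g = 1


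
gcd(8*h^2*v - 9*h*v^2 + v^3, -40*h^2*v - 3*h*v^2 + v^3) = -8*h*v + v^2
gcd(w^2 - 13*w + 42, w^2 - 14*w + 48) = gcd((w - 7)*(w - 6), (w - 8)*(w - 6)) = w - 6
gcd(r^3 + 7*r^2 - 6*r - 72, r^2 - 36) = r + 6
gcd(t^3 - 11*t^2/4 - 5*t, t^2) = t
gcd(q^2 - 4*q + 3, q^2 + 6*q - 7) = q - 1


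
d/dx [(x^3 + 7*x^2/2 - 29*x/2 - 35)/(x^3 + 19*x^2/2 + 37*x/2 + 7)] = 6*(4*x^2 + 28*x + 91)/(4*x^4 + 60*x^3 + 253*x^2 + 210*x + 49)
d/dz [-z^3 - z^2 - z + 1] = -3*z^2 - 2*z - 1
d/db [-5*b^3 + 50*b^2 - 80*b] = -15*b^2 + 100*b - 80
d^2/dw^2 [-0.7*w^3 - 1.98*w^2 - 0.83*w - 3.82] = -4.2*w - 3.96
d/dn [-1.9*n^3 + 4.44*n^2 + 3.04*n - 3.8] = -5.7*n^2 + 8.88*n + 3.04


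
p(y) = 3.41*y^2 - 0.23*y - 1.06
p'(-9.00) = -61.61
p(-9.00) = 277.22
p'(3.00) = 20.23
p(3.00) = 28.94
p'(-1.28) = -8.96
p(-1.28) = 4.82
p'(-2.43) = -16.80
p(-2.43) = 19.63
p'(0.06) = 0.18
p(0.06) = -1.06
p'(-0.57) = -4.12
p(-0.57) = 0.18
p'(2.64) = 17.77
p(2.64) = 22.10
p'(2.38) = 16.00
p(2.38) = 17.71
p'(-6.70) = -45.92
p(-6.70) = 153.56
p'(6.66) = 45.19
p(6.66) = 148.66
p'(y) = 6.82*y - 0.23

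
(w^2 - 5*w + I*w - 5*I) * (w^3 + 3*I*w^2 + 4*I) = w^5 - 5*w^4 + 4*I*w^4 - 3*w^3 - 20*I*w^3 + 15*w^2 + 4*I*w^2 - 4*w - 20*I*w + 20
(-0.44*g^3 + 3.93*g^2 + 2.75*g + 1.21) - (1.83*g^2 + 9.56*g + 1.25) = -0.44*g^3 + 2.1*g^2 - 6.81*g - 0.04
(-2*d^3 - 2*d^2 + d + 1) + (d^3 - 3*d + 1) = -d^3 - 2*d^2 - 2*d + 2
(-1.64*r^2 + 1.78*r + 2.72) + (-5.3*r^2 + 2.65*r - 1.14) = -6.94*r^2 + 4.43*r + 1.58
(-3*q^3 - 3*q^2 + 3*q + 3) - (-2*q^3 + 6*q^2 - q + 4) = -q^3 - 9*q^2 + 4*q - 1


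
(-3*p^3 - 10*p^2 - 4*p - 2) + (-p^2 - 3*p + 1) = -3*p^3 - 11*p^2 - 7*p - 1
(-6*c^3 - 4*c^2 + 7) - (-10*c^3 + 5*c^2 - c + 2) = 4*c^3 - 9*c^2 + c + 5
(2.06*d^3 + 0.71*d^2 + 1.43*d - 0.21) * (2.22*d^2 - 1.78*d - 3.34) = 4.5732*d^5 - 2.0906*d^4 - 4.9696*d^3 - 5.383*d^2 - 4.4024*d + 0.7014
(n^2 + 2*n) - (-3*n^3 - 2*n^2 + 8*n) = 3*n^3 + 3*n^2 - 6*n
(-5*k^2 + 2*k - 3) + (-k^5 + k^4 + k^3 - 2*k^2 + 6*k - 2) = -k^5 + k^4 + k^3 - 7*k^2 + 8*k - 5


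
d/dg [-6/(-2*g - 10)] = -3/(g + 5)^2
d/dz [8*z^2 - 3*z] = 16*z - 3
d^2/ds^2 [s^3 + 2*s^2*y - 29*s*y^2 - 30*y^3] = 6*s + 4*y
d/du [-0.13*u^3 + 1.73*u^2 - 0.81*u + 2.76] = -0.39*u^2 + 3.46*u - 0.81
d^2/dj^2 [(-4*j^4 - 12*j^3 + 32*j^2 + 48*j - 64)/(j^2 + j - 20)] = 8*(-j^6 - 3*j^5 + 57*j^4 + 101*j^3 - 1788*j^2 - 2928*j + 3104)/(j^6 + 3*j^5 - 57*j^4 - 119*j^3 + 1140*j^2 + 1200*j - 8000)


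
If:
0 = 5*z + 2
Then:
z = -2/5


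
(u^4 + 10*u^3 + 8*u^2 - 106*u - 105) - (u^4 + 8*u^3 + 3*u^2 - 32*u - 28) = 2*u^3 + 5*u^2 - 74*u - 77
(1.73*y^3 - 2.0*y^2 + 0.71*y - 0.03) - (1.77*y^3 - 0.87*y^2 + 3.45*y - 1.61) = -0.04*y^3 - 1.13*y^2 - 2.74*y + 1.58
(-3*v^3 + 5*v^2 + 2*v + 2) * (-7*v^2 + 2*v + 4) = 21*v^5 - 41*v^4 - 16*v^3 + 10*v^2 + 12*v + 8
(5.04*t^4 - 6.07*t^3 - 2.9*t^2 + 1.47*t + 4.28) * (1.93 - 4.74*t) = -23.8896*t^5 + 38.499*t^4 + 2.0309*t^3 - 12.5648*t^2 - 17.4501*t + 8.2604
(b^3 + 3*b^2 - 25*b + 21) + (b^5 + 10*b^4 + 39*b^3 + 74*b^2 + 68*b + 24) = b^5 + 10*b^4 + 40*b^3 + 77*b^2 + 43*b + 45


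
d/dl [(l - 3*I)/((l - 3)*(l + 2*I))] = ((-l + 3*I)*(l - 3) + (-l + 3*I)*(l + 2*I) + (l - 3)*(l + 2*I))/((l - 3)^2*(l + 2*I)^2)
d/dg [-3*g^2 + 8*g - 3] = 8 - 6*g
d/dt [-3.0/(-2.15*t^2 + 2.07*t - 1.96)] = (6.21 - 12.9*t)/(2.15*t^2 - 2.07*t + 1.96)^2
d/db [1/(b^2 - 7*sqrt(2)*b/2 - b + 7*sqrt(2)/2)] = 2*(-4*b + 2 + 7*sqrt(2))/(2*b^2 - 7*sqrt(2)*b - 2*b + 7*sqrt(2))^2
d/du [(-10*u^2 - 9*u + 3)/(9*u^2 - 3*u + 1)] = 37*u*(3*u - 2)/(81*u^4 - 54*u^3 + 27*u^2 - 6*u + 1)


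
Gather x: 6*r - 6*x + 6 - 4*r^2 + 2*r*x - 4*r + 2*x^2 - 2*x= -4*r^2 + 2*r + 2*x^2 + x*(2*r - 8) + 6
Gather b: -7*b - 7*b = -14*b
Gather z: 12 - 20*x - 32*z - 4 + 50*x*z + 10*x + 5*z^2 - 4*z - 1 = -10*x + 5*z^2 + z*(50*x - 36) + 7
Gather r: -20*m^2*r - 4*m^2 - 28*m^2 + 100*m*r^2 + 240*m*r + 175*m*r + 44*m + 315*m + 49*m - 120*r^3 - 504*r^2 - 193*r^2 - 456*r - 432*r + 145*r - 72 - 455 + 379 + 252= -32*m^2 + 408*m - 120*r^3 + r^2*(100*m - 697) + r*(-20*m^2 + 415*m - 743) + 104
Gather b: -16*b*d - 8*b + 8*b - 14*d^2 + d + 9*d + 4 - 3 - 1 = -16*b*d - 14*d^2 + 10*d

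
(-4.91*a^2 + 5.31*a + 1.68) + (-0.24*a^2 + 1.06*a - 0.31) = -5.15*a^2 + 6.37*a + 1.37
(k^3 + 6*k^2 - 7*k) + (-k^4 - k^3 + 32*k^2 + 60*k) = -k^4 + 38*k^2 + 53*k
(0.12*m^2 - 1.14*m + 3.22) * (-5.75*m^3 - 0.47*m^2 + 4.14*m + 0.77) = -0.69*m^5 + 6.4986*m^4 - 17.4824*m^3 - 6.1406*m^2 + 12.453*m + 2.4794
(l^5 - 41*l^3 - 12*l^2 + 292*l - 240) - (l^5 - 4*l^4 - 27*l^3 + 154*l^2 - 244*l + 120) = 4*l^4 - 14*l^3 - 166*l^2 + 536*l - 360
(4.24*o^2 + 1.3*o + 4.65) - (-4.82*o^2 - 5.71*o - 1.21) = 9.06*o^2 + 7.01*o + 5.86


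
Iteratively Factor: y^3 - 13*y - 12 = (y + 1)*(y^2 - y - 12) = (y - 4)*(y + 1)*(y + 3)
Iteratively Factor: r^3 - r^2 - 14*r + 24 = (r + 4)*(r^2 - 5*r + 6) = (r - 2)*(r + 4)*(r - 3)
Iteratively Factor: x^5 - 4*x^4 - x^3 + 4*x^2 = (x - 4)*(x^4 - x^2) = x*(x - 4)*(x^3 - x) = x*(x - 4)*(x - 1)*(x^2 + x) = x*(x - 4)*(x - 1)*(x + 1)*(x)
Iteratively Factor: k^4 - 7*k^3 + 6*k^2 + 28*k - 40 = (k - 5)*(k^3 - 2*k^2 - 4*k + 8) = (k - 5)*(k - 2)*(k^2 - 4) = (k - 5)*(k - 2)*(k + 2)*(k - 2)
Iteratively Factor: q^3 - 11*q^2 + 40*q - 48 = (q - 3)*(q^2 - 8*q + 16) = (q - 4)*(q - 3)*(q - 4)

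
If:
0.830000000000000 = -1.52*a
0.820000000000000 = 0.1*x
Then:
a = -0.55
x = 8.20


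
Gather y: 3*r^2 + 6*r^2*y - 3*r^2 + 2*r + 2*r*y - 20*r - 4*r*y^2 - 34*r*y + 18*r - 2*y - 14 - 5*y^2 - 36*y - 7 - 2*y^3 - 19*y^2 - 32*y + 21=-2*y^3 + y^2*(-4*r - 24) + y*(6*r^2 - 32*r - 70)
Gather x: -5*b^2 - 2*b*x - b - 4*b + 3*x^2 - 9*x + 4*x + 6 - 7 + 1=-5*b^2 - 5*b + 3*x^2 + x*(-2*b - 5)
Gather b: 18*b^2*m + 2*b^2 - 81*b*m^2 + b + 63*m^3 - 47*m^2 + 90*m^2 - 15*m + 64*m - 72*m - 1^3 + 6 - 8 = b^2*(18*m + 2) + b*(1 - 81*m^2) + 63*m^3 + 43*m^2 - 23*m - 3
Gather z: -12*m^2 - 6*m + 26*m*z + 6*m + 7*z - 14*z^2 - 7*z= -12*m^2 + 26*m*z - 14*z^2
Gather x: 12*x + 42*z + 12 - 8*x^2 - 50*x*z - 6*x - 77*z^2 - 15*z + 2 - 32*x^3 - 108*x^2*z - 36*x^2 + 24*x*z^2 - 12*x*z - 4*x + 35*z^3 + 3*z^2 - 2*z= -32*x^3 + x^2*(-108*z - 44) + x*(24*z^2 - 62*z + 2) + 35*z^3 - 74*z^2 + 25*z + 14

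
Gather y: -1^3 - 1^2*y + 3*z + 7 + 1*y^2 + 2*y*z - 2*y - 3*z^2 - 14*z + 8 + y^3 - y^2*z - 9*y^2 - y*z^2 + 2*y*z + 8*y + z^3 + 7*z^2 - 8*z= y^3 + y^2*(-z - 8) + y*(-z^2 + 4*z + 5) + z^3 + 4*z^2 - 19*z + 14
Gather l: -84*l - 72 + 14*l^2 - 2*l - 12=14*l^2 - 86*l - 84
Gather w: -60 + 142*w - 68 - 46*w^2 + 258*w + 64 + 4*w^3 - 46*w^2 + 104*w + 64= 4*w^3 - 92*w^2 + 504*w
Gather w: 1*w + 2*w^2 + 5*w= 2*w^2 + 6*w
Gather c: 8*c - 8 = 8*c - 8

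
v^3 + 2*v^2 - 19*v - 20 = (v - 4)*(v + 1)*(v + 5)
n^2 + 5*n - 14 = (n - 2)*(n + 7)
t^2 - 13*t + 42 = (t - 7)*(t - 6)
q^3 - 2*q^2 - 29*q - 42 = (q - 7)*(q + 2)*(q + 3)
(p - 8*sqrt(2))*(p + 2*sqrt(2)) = p^2 - 6*sqrt(2)*p - 32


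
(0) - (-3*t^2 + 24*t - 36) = 3*t^2 - 24*t + 36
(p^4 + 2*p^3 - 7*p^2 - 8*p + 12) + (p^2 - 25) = p^4 + 2*p^3 - 6*p^2 - 8*p - 13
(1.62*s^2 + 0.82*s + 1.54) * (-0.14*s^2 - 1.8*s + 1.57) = -0.2268*s^4 - 3.0308*s^3 + 0.8518*s^2 - 1.4846*s + 2.4178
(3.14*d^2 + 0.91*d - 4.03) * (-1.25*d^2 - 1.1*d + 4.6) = -3.925*d^4 - 4.5915*d^3 + 18.4805*d^2 + 8.619*d - 18.538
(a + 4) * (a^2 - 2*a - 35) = a^3 + 2*a^2 - 43*a - 140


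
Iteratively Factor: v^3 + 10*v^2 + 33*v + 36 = (v + 3)*(v^2 + 7*v + 12) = (v + 3)*(v + 4)*(v + 3)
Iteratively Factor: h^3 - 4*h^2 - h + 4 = (h - 1)*(h^2 - 3*h - 4) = (h - 1)*(h + 1)*(h - 4)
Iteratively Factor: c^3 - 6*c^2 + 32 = (c - 4)*(c^2 - 2*c - 8) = (c - 4)^2*(c + 2)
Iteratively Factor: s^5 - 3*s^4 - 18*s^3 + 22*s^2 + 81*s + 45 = (s - 3)*(s^4 - 18*s^2 - 32*s - 15) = (s - 3)*(s + 1)*(s^3 - s^2 - 17*s - 15) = (s - 5)*(s - 3)*(s + 1)*(s^2 + 4*s + 3) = (s - 5)*(s - 3)*(s + 1)*(s + 3)*(s + 1)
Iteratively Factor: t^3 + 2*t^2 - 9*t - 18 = (t - 3)*(t^2 + 5*t + 6) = (t - 3)*(t + 2)*(t + 3)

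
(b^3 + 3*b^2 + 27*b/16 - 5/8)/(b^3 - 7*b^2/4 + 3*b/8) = (4*b^2 + 13*b + 10)/(2*b*(2*b - 3))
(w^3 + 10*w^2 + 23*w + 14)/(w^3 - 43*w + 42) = (w^2 + 3*w + 2)/(w^2 - 7*w + 6)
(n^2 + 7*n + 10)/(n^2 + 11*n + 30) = (n + 2)/(n + 6)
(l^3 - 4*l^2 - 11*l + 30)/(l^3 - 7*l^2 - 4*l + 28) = (l^2 - 2*l - 15)/(l^2 - 5*l - 14)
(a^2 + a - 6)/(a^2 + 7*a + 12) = (a - 2)/(a + 4)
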